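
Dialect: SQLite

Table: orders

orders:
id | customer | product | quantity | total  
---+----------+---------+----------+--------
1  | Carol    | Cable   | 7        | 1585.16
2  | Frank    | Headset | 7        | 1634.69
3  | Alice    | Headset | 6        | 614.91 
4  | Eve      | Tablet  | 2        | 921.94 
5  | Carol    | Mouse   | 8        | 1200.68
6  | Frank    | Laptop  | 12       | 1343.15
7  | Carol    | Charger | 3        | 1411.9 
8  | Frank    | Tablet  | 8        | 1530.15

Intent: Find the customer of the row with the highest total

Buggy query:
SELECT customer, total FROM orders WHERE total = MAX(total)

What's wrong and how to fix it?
Bug: WHERE is evaluated per row; an aggregate over the whole table isn't defined there

Fix: Use a subquery: WHERE total = (SELECT MAX(total) FROM orders)

Corrected query:
SELECT customer, total FROM orders WHERE total = (SELECT MAX(total) FROM orders)

Result:
customer | total  
---------+--------
Frank    | 1634.69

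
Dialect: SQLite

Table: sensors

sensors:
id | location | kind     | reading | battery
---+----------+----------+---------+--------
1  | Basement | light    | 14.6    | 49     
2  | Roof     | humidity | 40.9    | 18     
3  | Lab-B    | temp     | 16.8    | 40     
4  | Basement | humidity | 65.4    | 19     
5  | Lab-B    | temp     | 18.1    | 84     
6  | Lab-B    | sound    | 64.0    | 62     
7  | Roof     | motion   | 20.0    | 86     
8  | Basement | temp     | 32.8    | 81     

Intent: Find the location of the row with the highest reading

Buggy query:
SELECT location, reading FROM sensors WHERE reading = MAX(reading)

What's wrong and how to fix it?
Bug: WHERE is evaluated per row; an aggregate over the whole table isn't defined there

Fix: Use a subquery: WHERE reading = (SELECT MAX(reading) FROM sensors)

Corrected query:
SELECT location, reading FROM sensors WHERE reading = (SELECT MAX(reading) FROM sensors)

Result:
location | reading
---------+--------
Basement | 65.4   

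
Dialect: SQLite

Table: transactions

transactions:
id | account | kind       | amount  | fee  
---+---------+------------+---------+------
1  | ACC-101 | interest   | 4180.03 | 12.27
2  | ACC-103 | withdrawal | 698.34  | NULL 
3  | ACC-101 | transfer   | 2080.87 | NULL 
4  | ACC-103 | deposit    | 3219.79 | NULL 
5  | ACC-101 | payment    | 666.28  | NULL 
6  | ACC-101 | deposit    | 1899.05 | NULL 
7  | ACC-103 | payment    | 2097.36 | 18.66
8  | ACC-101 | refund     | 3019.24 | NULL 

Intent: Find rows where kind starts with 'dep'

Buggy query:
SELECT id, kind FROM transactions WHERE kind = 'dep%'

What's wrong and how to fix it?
Bug: Wildcards only work with LIKE; '=' treats '%' as a literal character

Fix: Use LIKE for wildcard pattern matching

Corrected query:
SELECT id, kind FROM transactions WHERE kind LIKE 'dep%'

Result:
id | kind   
---+--------
4  | deposit
6  | deposit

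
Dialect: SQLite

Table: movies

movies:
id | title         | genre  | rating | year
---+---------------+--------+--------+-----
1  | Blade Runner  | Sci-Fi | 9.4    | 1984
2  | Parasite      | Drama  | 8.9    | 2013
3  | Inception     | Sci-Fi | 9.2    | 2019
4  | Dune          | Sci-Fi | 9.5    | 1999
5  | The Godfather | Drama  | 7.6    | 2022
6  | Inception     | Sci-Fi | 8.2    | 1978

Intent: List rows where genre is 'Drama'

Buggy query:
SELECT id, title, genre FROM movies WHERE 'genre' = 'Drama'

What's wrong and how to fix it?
Bug: 'genre' in single quotes is a string literal, not the column; the comparison is literal-vs-literal and never true

Fix: Reference the column as genre without single quotes

Corrected query:
SELECT id, title, genre FROM movies WHERE genre = 'Drama'

Result:
id | title         | genre
---+---------------+------
2  | Parasite      | Drama
5  | The Godfather | Drama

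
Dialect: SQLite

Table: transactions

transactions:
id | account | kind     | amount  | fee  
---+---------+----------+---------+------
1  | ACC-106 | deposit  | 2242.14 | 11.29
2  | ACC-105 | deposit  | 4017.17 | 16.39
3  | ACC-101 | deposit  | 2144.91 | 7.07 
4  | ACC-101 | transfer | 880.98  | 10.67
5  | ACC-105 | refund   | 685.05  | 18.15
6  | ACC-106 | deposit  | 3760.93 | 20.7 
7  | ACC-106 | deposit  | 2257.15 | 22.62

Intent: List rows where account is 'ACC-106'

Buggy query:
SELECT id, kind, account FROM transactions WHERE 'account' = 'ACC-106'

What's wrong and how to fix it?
Bug: 'account' in single quotes is a string literal, not the column; the comparison is literal-vs-literal and never true

Fix: Reference the column as account without single quotes

Corrected query:
SELECT id, kind, account FROM transactions WHERE account = 'ACC-106'

Result:
id | kind    | account
---+---------+--------
1  | deposit | ACC-106
6  | deposit | ACC-106
7  | deposit | ACC-106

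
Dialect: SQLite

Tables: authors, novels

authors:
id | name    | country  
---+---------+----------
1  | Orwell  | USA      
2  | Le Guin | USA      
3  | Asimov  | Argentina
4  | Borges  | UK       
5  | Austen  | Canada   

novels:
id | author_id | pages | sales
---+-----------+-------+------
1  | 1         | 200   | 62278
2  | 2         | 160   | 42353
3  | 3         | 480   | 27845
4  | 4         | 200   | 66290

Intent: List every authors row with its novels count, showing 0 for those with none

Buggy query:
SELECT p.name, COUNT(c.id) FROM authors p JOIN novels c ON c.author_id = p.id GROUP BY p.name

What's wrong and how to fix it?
Bug: An inner join excludes parents with zero children

Fix: Use LEFT JOIN so parents without children still appear (COUNT(c.id) gives 0)

Corrected query:
SELECT p.name, COUNT(c.id) FROM authors p LEFT JOIN novels c ON c.author_id = p.id GROUP BY p.name

Result:
name    | COUNT(c.id)
--------+------------
Asimov  | 1          
Austen  | 0          
Borges  | 1          
Le Guin | 1          
Orwell  | 1          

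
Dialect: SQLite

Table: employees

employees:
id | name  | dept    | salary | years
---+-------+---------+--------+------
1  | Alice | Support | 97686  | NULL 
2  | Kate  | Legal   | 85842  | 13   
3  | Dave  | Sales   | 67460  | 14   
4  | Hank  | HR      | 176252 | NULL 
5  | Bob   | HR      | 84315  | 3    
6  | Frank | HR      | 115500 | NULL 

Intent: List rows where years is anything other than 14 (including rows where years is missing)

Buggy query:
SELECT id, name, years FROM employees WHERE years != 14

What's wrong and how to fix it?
Bug: 'years != 14' is unknown when years is NULL, so NULL rows are silently excluded

Fix: Add an explicit OR years IS NULL to include the missing-value rows

Corrected query:
SELECT id, name, years FROM employees WHERE years != 14 OR years IS NULL

Result:
id | name  | years
---+-------+------
1  | Alice | NULL 
2  | Kate  | 13   
4  | Hank  | NULL 
5  | Bob   | 3    
6  | Frank | NULL 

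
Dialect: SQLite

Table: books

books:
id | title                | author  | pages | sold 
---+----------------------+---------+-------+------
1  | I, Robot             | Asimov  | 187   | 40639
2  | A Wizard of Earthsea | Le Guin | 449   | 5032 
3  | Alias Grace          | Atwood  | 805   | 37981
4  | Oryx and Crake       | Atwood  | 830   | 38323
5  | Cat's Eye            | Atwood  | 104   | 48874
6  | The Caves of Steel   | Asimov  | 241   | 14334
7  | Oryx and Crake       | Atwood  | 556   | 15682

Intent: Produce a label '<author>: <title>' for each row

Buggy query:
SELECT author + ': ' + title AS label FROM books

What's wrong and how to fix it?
Bug: SQLite uses || for string concatenation; + coerces text to numbers (yielding 0)

Fix: Replace + with || to concatenate text

Corrected query:
SELECT author || ': ' || title AS label FROM books

Result:
label                        
-----------------------------
Asimov: I, Robot             
Le Guin: A Wizard of Earthsea
Atwood: Alias Grace          
Atwood: Oryx and Crake       
Atwood: Cat's Eye            
Asimov: The Caves of Steel   
Atwood: Oryx and Crake       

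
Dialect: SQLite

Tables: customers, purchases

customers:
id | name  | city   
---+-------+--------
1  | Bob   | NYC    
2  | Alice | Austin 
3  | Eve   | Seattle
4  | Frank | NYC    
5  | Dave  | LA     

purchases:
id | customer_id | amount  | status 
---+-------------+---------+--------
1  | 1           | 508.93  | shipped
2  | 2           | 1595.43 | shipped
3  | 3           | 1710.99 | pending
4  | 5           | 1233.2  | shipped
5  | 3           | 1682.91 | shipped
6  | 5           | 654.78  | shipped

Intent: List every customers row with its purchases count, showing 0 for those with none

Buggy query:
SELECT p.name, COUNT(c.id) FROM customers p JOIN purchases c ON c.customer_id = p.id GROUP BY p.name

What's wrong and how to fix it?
Bug: INNER JOIN drops customers rows that have no matching purchases rows

Fix: Switch to LEFT JOIN to retain unmatched parent rows

Corrected query:
SELECT p.name, COUNT(c.id) FROM customers p LEFT JOIN purchases c ON c.customer_id = p.id GROUP BY p.name

Result:
name  | COUNT(c.id)
------+------------
Alice | 1          
Bob   | 1          
Dave  | 2          
Eve   | 2          
Frank | 0          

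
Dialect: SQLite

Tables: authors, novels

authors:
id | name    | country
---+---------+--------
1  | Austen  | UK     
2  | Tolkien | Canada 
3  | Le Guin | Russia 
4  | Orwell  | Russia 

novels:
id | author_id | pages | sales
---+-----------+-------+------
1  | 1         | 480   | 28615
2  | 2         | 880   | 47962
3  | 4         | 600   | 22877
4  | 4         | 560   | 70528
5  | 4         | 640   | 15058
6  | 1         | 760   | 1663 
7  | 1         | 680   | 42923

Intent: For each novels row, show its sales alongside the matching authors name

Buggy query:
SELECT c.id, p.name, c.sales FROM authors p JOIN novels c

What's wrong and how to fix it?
Bug: JOIN with no ON clause produces a cartesian product; every novels row pairs with every authors row

Fix: Specify the join condition linking the foreign key to the parent id

Corrected query:
SELECT c.id, p.name, c.sales FROM authors p JOIN novels c ON c.author_id = p.id

Result:
id | name    | sales
---+---------+------
1  | Austen  | 28615
2  | Tolkien | 47962
3  | Orwell  | 22877
4  | Orwell  | 70528
5  | Orwell  | 15058
6  | Austen  | 1663 
7  | Austen  | 42923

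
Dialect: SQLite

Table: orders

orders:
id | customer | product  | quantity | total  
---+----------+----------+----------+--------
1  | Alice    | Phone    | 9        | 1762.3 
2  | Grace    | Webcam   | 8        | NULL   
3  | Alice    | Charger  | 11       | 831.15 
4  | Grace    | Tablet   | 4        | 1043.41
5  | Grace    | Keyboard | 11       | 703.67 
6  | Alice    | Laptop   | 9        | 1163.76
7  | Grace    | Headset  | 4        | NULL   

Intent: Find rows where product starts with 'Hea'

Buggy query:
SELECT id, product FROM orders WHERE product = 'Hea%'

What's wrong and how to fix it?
Bug: '=' compares the literal string including the % character; pattern matching needs LIKE

Fix: Replace '=' with LIKE so 'Hea%' is treated as a pattern

Corrected query:
SELECT id, product FROM orders WHERE product LIKE 'Hea%'

Result:
id | product
---+--------
7  | Headset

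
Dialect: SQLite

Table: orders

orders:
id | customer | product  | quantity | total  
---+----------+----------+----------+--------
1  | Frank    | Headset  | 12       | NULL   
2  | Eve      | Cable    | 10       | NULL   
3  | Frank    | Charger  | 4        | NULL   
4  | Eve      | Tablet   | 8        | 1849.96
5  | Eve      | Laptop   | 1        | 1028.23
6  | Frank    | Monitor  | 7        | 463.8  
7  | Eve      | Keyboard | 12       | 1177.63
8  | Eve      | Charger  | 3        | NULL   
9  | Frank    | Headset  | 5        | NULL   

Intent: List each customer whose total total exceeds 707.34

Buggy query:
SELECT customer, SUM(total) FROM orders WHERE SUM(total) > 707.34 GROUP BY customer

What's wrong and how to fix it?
Bug: Aggregate functions cannot appear in a WHERE clause

Fix: Move the aggregate condition to a HAVING clause

Corrected query:
SELECT customer, SUM(total) FROM orders GROUP BY customer HAVING SUM(total) > 707.34

Result:
customer | SUM(total)
---------+-----------
Eve      | 4055.82   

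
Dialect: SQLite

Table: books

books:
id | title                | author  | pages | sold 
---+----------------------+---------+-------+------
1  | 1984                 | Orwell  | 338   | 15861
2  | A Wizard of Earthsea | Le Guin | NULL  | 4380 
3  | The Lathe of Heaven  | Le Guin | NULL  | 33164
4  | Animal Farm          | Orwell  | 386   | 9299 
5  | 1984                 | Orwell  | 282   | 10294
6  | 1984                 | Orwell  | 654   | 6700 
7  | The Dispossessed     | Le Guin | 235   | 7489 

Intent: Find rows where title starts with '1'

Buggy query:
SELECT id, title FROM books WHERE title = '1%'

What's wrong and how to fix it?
Bug: Wildcards only work with LIKE; '=' treats '%' as a literal character

Fix: Replace '=' with LIKE so '1%' is treated as a pattern

Corrected query:
SELECT id, title FROM books WHERE title LIKE '1%'

Result:
id | title
---+------
1  | 1984 
5  | 1984 
6  | 1984 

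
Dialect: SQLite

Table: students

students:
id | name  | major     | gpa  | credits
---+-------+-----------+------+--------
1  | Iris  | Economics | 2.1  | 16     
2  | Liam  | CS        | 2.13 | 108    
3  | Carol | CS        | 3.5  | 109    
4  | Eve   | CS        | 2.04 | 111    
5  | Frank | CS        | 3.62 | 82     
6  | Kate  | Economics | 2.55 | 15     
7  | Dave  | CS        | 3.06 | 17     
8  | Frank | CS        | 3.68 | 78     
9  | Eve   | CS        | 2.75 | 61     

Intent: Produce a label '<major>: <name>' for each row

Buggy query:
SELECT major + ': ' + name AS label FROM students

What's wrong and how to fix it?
Bug: SQLite uses || for string concatenation; + coerces text to numbers (yielding 0)

Fix: Use the || operator for string concatenation

Corrected query:
SELECT major || ': ' || name AS label FROM students

Result:
label          
---------------
Economics: Iris
CS: Liam       
CS: Carol      
CS: Eve        
CS: Frank      
Economics: Kate
CS: Dave       
CS: Frank      
CS: Eve        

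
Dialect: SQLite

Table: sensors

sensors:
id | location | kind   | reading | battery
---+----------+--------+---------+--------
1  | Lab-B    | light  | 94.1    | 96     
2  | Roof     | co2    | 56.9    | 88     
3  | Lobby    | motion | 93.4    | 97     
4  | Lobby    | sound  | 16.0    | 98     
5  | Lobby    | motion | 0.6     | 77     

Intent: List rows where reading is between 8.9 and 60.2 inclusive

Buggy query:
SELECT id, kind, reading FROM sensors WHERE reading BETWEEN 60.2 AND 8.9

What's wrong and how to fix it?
Bug: The bounds are reversed; BETWEEN a AND b requires a <= b to match anything

Fix: Write BETWEEN 8.9 AND 60.2

Corrected query:
SELECT id, kind, reading FROM sensors WHERE reading BETWEEN 8.9 AND 60.2

Result:
id | kind  | reading
---+-------+--------
2  | co2   | 56.9   
4  | sound | 16     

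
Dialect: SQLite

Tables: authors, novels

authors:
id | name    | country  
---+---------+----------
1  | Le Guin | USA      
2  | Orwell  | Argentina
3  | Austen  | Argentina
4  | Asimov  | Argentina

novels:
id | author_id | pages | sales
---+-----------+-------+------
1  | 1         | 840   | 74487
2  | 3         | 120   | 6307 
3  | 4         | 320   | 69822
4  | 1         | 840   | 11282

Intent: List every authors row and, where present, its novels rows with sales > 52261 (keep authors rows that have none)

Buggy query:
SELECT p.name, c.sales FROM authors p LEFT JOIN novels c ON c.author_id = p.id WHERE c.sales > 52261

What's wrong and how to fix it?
Bug: Filtering c.sales in WHERE discards the NULL rows produced by LEFT JOIN, turning it into an inner join

Fix: Put 'c.sales > 52261' in the JOIN's ON clause instead of WHERE

Corrected query:
SELECT p.name, c.sales FROM authors p LEFT JOIN novels c ON c.author_id = p.id AND c.sales > 52261

Result:
name    | sales
--------+------
Le Guin | 74487
Orwell  | NULL 
Austen  | NULL 
Asimov  | 69822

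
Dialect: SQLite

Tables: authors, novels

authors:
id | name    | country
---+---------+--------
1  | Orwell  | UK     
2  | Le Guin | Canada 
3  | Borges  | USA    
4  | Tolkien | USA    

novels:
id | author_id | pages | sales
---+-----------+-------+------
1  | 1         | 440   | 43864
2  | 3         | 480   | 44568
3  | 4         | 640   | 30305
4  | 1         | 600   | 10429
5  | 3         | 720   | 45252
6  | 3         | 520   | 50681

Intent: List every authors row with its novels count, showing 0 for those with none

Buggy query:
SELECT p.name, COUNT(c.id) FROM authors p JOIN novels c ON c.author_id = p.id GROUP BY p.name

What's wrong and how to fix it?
Bug: An inner join excludes parents with zero children

Fix: Use LEFT JOIN so parents without children still appear (COUNT(c.id) gives 0)

Corrected query:
SELECT p.name, COUNT(c.id) FROM authors p LEFT JOIN novels c ON c.author_id = p.id GROUP BY p.name

Result:
name    | COUNT(c.id)
--------+------------
Borges  | 3          
Le Guin | 0          
Orwell  | 2          
Tolkien | 1          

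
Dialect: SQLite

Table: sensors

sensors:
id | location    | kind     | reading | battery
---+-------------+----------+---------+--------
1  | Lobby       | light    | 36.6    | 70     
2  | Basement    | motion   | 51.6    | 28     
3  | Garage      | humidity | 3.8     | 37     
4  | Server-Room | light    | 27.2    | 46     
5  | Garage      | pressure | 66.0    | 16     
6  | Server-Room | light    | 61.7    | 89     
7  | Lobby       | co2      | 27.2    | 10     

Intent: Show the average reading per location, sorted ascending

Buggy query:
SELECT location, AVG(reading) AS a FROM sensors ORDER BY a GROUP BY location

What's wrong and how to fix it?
Bug: ORDER BY appears before GROUP BY; SQL clause order requires GROUP BY first

Fix: Reorder: SELECT … FROM … GROUP BY … ORDER BY …

Corrected query:
SELECT location, AVG(reading) AS a FROM sensors GROUP BY location ORDER BY a

Result:
location    | a    
------------+------
Lobby       | 31.9 
Garage      | 34.9 
Server-Room | 44.45
Basement    | 51.6 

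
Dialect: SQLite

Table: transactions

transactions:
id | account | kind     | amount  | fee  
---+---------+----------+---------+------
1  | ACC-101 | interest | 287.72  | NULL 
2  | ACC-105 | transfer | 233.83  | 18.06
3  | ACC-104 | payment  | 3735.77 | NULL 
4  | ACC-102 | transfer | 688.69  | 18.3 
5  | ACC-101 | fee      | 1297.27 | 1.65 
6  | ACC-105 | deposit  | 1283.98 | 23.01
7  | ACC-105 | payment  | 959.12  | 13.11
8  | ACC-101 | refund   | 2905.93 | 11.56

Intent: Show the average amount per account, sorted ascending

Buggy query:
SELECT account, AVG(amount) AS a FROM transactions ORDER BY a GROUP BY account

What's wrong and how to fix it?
Bug: GROUP BY must precede ORDER BY

Fix: Move ORDER BY to the end, after GROUP BY

Corrected query:
SELECT account, AVG(amount) AS a FROM transactions GROUP BY account ORDER BY a

Result:
account | a          
--------+------------
ACC-102 | 688.69     
ACC-105 | 825.643333 
ACC-101 | 1496.973333
ACC-104 | 3735.77    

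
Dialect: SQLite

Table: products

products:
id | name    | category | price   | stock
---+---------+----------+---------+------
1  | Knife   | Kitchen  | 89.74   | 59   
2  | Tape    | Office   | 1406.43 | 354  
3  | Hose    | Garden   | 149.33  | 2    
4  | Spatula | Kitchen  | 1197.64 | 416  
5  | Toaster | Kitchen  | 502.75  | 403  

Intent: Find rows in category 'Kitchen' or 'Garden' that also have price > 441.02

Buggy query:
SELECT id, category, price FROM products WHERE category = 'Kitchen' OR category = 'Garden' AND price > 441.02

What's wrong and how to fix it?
Bug: AND binds tighter than OR, so this parses as category = 'Kitchen' OR (category = 'Garden' AND price > 441.02)

Fix: Add parentheses around the OR so the AND applies to both alternatives

Corrected query:
SELECT id, category, price FROM products WHERE (category = 'Kitchen' OR category = 'Garden') AND price > 441.02

Result:
id | category | price  
---+----------+--------
4  | Kitchen  | 1197.64
5  | Kitchen  | 502.75 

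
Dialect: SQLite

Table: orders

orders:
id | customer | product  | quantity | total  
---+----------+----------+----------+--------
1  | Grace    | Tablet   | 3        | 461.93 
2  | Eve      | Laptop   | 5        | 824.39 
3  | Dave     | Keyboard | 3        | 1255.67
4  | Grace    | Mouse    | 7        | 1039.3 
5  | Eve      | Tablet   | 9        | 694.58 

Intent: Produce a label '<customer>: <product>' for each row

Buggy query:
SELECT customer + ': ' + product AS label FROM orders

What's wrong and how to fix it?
Bug: '+' is numeric addition; on text columns SQLite converts them to 0 instead of concatenating

Fix: Use the || operator for string concatenation

Corrected query:
SELECT customer || ': ' || product AS label FROM orders

Result:
label         
--------------
Grace: Tablet 
Eve: Laptop   
Dave: Keyboard
Grace: Mouse  
Eve: Tablet   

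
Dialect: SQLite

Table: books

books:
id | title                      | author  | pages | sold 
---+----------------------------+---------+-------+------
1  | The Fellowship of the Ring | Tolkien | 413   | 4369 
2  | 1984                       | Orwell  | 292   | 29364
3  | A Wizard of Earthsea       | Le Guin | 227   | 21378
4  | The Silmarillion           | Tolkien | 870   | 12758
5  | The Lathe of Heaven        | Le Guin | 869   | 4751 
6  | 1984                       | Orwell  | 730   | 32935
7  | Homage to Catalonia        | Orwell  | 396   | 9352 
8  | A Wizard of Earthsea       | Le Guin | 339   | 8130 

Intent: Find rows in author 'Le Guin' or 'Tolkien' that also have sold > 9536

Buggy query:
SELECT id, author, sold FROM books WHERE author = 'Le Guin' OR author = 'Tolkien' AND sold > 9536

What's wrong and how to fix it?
Bug: Without parentheses, AND is evaluated before OR, so the sold filter only applies to the 'Tolkien' branch

Fix: Add parentheses around the OR so the AND applies to both alternatives

Corrected query:
SELECT id, author, sold FROM books WHERE (author = 'Le Guin' OR author = 'Tolkien') AND sold > 9536

Result:
id | author  | sold 
---+---------+------
3  | Le Guin | 21378
4  | Tolkien | 12758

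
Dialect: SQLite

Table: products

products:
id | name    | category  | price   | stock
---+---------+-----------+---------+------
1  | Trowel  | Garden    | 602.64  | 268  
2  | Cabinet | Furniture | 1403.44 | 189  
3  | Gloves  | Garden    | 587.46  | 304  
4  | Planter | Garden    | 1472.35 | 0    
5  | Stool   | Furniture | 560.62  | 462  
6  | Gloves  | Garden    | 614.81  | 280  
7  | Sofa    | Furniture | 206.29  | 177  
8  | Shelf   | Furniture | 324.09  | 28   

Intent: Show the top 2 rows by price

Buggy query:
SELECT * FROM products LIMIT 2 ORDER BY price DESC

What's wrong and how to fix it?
Bug: ORDER BY cannot follow LIMIT; LIMIT is the final clause

Fix: Sort with ORDER BY, then apply LIMIT

Corrected query:
SELECT * FROM products ORDER BY price DESC LIMIT 2

Result:
id | name    | category  | price   | stock
---+---------+-----------+---------+------
4  | Planter | Garden    | 1472.35 | 0    
2  | Cabinet | Furniture | 1403.44 | 189  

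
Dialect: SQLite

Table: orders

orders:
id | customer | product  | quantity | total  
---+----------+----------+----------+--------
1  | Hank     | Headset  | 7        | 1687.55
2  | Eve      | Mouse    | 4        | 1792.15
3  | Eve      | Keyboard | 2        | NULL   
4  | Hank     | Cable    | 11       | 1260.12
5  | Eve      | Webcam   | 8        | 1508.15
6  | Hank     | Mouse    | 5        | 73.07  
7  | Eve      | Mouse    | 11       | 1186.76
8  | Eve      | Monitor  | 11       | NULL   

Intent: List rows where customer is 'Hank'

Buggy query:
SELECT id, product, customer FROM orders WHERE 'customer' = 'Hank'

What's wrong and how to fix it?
Bug: Single quotes denote string literals in SQL; the column name is being compared as a constant string

Fix: Remove the quotes around the column name (or use double quotes for an identifier)

Corrected query:
SELECT id, product, customer FROM orders WHERE customer = 'Hank'

Result:
id | product | customer
---+---------+---------
1  | Headset | Hank    
4  | Cable   | Hank    
6  | Mouse   | Hank    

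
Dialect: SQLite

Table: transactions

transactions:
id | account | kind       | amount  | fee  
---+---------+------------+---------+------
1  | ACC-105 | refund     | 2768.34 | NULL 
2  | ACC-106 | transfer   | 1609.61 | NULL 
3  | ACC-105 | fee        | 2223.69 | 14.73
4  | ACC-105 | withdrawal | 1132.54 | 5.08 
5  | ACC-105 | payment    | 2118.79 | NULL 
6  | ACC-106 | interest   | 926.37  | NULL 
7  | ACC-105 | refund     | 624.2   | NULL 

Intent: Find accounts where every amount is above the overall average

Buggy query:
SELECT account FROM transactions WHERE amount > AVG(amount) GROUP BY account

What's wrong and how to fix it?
Bug: WHERE evaluates per row before aggregation, so AVG() is unavailable

Fix: Compute the overall average in a scalar subquery and compare each group's MIN against it in HAVING

Corrected query:
SELECT account FROM transactions GROUP BY account HAVING MIN(amount) > (SELECT AVG(amount) FROM transactions)

Result:
(no rows)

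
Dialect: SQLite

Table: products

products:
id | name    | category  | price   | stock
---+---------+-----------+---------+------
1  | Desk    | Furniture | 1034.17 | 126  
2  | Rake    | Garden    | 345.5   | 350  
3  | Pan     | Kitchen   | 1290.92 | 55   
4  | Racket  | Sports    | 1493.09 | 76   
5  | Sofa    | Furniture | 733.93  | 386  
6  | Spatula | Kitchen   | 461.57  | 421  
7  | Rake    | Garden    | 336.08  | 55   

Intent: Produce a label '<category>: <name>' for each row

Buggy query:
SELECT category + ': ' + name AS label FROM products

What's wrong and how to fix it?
Bug: SQLite uses || for string concatenation; + coerces text to numbers (yielding 0)

Fix: Replace + with || to concatenate text

Corrected query:
SELECT category || ': ' || name AS label FROM products

Result:
label           
----------------
Furniture: Desk 
Garden: Rake    
Kitchen: Pan    
Sports: Racket  
Furniture: Sofa 
Kitchen: Spatula
Garden: Rake    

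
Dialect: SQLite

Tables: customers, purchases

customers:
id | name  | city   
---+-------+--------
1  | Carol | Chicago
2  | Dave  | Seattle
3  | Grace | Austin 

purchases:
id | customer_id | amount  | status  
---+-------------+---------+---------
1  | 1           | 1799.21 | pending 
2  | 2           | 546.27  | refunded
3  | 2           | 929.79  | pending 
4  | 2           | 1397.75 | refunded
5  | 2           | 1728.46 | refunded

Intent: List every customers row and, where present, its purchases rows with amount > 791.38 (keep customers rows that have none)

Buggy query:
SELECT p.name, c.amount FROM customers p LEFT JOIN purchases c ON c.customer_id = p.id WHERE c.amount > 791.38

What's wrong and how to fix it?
Bug: Filtering c.amount in WHERE discards the NULL rows produced by LEFT JOIN, turning it into an inner join

Fix: Move the right-table condition into the ON clause so unmatched parents are kept

Corrected query:
SELECT p.name, c.amount FROM customers p LEFT JOIN purchases c ON c.customer_id = p.id AND c.amount > 791.38

Result:
name  | amount 
------+--------
Carol | 1799.21
Dave  | 929.79 
Dave  | 1397.75
Dave  | 1728.46
Grace | NULL   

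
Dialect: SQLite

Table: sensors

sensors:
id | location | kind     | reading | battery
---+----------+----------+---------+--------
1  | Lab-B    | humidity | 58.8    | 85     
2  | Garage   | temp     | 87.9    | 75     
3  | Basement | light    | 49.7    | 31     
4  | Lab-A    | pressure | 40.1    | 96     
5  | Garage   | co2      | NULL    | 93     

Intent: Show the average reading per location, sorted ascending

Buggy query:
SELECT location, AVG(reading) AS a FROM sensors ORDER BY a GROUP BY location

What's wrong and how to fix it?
Bug: GROUP BY must precede ORDER BY

Fix: Reorder: SELECT … FROM … GROUP BY … ORDER BY …

Corrected query:
SELECT location, AVG(reading) AS a FROM sensors GROUP BY location ORDER BY a

Result:
location | a   
---------+-----
Lab-A    | 40.1
Basement | 49.7
Lab-B    | 58.8
Garage   | 87.9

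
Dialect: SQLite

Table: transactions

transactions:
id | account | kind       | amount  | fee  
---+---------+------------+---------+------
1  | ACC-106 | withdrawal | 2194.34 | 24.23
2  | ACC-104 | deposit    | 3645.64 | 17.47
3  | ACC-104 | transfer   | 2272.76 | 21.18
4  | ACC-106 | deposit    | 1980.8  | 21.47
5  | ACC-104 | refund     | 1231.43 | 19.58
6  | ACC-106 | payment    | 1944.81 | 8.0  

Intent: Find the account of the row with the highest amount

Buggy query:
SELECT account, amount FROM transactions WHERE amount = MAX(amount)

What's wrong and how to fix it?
Bug: WHERE is evaluated per row; an aggregate over the whole table isn't defined there

Fix: Wrap MAX in a scalar subquery so WHERE compares against a single value

Corrected query:
SELECT account, amount FROM transactions WHERE amount = (SELECT MAX(amount) FROM transactions)

Result:
account | amount 
--------+--------
ACC-104 | 3645.64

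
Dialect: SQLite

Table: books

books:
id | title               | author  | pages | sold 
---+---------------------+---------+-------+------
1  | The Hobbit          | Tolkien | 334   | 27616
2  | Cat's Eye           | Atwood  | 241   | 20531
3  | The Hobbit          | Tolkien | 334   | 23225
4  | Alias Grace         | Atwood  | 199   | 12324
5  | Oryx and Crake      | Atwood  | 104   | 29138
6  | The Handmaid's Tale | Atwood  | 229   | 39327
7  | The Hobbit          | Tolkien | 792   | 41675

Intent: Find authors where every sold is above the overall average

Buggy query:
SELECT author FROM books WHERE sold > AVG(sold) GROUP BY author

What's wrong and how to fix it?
Bug: WHERE evaluates per row before aggregation, so AVG() is unavailable

Fix: Use a subquery for AVG and a HAVING MIN(...) filter so the condition holds for every row in the group

Corrected query:
SELECT author FROM books GROUP BY author HAVING MIN(sold) > (SELECT AVG(sold) FROM books)

Result:
(no rows)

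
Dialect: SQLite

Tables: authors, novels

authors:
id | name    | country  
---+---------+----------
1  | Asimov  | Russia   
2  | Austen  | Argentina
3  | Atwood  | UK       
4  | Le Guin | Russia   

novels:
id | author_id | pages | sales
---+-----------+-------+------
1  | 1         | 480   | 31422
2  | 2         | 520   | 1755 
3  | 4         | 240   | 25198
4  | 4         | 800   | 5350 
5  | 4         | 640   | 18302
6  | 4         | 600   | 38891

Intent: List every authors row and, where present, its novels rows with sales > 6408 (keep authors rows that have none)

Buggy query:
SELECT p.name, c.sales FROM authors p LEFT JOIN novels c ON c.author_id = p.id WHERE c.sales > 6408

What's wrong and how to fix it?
Bug: Filtering c.sales in WHERE discards the NULL rows produced by LEFT JOIN, turning it into an inner join

Fix: Put 'c.sales > 6408' in the JOIN's ON clause instead of WHERE

Corrected query:
SELECT p.name, c.sales FROM authors p LEFT JOIN novels c ON c.author_id = p.id AND c.sales > 6408

Result:
name    | sales
--------+------
Asimov  | 31422
Austen  | NULL 
Atwood  | NULL 
Le Guin | 18302
Le Guin | 25198
Le Guin | 38891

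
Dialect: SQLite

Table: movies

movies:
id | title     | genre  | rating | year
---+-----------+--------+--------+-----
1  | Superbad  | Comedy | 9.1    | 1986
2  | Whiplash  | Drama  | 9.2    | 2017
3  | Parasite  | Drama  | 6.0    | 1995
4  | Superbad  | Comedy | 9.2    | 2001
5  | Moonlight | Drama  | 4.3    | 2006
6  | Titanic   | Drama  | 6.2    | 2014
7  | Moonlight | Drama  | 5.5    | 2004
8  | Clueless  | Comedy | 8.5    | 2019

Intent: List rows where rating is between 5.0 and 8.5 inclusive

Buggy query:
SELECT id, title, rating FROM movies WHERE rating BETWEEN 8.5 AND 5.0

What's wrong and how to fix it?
Bug: BETWEEN expects the lower bound first; with 8.5 AND 5.0 the range is empty

Fix: Swap the bounds so the smaller value comes first

Corrected query:
SELECT id, title, rating FROM movies WHERE rating BETWEEN 5.0 AND 8.5

Result:
id | title     | rating
---+-----------+-------
3  | Parasite  | 6     
6  | Titanic   | 6.2   
7  | Moonlight | 5.5   
8  | Clueless  | 8.5   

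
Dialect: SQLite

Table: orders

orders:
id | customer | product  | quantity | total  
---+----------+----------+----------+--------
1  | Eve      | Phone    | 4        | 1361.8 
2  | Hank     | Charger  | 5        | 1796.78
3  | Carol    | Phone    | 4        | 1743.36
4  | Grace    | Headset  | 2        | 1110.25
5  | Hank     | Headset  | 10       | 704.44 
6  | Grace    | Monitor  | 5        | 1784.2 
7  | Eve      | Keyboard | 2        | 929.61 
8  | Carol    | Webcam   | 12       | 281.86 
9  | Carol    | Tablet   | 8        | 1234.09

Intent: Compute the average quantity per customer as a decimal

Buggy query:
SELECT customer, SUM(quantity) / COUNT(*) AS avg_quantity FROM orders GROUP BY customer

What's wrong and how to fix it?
Bug: Both operands are integers, so '/' performs integer division and truncates

Fix: Cast one side to REAL so the division keeps the fractional part

Corrected query:
SELECT customer, SUM(quantity) * 1.0 / COUNT(*) AS avg_quantity FROM orders GROUP BY customer

Result:
customer | avg_quantity
---------+-------------
Carol    | 8           
Eve      | 3           
Grace    | 3.5         
Hank     | 7.5         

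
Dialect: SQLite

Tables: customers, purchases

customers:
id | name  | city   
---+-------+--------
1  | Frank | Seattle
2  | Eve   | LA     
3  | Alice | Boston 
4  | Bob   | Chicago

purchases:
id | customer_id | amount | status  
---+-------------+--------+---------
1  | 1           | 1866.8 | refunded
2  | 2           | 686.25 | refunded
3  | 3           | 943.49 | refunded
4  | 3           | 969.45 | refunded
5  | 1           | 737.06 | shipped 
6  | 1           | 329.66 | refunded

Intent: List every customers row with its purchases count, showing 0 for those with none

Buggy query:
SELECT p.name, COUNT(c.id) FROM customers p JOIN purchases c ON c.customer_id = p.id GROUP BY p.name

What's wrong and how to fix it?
Bug: INNER JOIN drops customers rows that have no matching purchases rows

Fix: Switch to LEFT JOIN to retain unmatched parent rows

Corrected query:
SELECT p.name, COUNT(c.id) FROM customers p LEFT JOIN purchases c ON c.customer_id = p.id GROUP BY p.name

Result:
name  | COUNT(c.id)
------+------------
Alice | 2          
Bob   | 0          
Eve   | 1          
Frank | 3          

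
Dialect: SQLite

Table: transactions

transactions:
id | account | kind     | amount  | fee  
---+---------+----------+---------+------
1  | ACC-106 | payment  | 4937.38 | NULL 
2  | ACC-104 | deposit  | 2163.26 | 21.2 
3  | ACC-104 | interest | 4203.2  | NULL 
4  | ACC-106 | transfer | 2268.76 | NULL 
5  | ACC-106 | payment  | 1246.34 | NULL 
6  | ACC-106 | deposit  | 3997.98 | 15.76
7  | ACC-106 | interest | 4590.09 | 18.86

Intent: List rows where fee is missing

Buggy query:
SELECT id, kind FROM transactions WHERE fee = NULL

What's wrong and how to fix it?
Bug: Comparing to NULL with '=' never matches; NULL = NULL is unknown, not true

Fix: Replace '= NULL' with 'IS NULL'

Corrected query:
SELECT id, kind FROM transactions WHERE fee IS NULL

Result:
id | kind    
---+---------
1  | payment 
3  | interest
4  | transfer
5  | payment 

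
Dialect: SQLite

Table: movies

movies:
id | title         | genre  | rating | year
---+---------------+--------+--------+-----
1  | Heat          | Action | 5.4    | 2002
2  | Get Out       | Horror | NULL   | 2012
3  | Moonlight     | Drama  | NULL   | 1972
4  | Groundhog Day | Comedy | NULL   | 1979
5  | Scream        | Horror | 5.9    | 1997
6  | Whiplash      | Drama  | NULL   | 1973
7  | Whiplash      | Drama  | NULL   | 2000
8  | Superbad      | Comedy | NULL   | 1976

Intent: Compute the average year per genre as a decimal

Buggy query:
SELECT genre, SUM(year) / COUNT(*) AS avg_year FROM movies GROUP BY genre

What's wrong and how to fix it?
Bug: SUM(year) and COUNT(*) are both integers; the division truncates the fractional part

Fix: Multiply by 1.0 (or CAST to REAL) to force floating-point division

Corrected query:
SELECT genre, SUM(year) * 1.0 / COUNT(*) AS avg_year FROM movies GROUP BY genre

Result:
genre  | avg_year   
-------+------------
Action | 2002       
Comedy | 1977.5     
Drama  | 1981.666667
Horror | 2004.5     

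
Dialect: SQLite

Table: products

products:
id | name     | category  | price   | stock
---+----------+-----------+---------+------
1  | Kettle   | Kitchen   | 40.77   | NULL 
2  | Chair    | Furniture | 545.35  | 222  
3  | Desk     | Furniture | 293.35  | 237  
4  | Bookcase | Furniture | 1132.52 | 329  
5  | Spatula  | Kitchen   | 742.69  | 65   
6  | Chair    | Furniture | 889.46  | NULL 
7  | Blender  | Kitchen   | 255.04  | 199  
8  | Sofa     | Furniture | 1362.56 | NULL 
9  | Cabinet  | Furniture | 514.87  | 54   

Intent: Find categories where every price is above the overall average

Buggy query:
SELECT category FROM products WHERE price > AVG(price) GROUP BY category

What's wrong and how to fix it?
Bug: AVG() is an aggregate; it can't sit directly in WHERE

Fix: Use a subquery for AVG and a HAVING MIN(...) filter so the condition holds for every row in the group

Corrected query:
SELECT category FROM products GROUP BY category HAVING MIN(price) > (SELECT AVG(price) FROM products)

Result:
(no rows)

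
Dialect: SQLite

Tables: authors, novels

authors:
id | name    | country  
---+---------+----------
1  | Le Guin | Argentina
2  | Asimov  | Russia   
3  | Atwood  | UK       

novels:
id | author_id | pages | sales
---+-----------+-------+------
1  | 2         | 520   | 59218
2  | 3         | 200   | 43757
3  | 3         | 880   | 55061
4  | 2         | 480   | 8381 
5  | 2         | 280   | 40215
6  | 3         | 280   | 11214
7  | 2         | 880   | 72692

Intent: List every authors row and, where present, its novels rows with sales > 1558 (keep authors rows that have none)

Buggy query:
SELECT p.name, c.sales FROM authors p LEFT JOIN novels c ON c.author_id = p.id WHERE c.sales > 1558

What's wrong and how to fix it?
Bug: A WHERE condition on the right-hand table after LEFT JOIN drops unmatched parents

Fix: Move the right-table condition into the ON clause so unmatched parents are kept

Corrected query:
SELECT p.name, c.sales FROM authors p LEFT JOIN novels c ON c.author_id = p.id AND c.sales > 1558

Result:
name    | sales
--------+------
Le Guin | NULL 
Asimov  | 8381 
Asimov  | 40215
Asimov  | 59218
Asimov  | 72692
Atwood  | 11214
Atwood  | 43757
Atwood  | 55061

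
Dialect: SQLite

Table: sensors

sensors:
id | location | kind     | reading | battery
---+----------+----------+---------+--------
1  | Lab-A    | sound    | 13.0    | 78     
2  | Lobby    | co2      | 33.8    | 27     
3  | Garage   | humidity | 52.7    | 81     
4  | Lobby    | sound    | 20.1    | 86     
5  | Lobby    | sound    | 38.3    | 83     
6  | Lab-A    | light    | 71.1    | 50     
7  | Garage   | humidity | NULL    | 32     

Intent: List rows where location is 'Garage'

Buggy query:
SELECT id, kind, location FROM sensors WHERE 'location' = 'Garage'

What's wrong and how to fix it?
Bug: 'location' in single quotes is a string literal, not the column; the comparison is literal-vs-literal and never true

Fix: Remove the quotes around the column name (or use double quotes for an identifier)

Corrected query:
SELECT id, kind, location FROM sensors WHERE location = 'Garage'

Result:
id | kind     | location
---+----------+---------
3  | humidity | Garage  
7  | humidity | Garage  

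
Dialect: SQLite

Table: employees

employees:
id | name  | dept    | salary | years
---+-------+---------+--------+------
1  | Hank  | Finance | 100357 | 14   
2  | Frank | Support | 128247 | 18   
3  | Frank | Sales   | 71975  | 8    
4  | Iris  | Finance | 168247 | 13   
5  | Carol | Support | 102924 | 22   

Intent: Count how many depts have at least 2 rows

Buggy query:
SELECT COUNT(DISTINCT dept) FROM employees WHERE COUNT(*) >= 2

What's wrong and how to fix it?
Bug: WHERE filters individual rows, not groups, so a group-level COUNT is invalid there

Fix: Use a subquery that GROUPs and filters with HAVING, then count its rows

Corrected query:
SELECT COUNT(*) FROM (SELECT dept FROM employees GROUP BY dept HAVING COUNT(*) >= 2)

Result:
COUNT(*)
--------
2       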